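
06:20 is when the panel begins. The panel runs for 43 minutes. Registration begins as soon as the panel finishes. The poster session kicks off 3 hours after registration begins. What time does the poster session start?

The panel ends at 06:20 + 43 min = 07:03.
So registration starts at 07:03.
The poster session starts at 07:03 + 180 min = 10:03.

10:03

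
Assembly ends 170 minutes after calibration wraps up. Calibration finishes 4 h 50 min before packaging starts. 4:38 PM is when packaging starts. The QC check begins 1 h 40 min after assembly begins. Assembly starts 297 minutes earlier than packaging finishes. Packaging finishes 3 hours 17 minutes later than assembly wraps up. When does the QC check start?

2:38 PM

Calibration ends at 4:38 PM − 290 min = 11:48 AM.
Assembly ends at 11:48 AM + 170 min = 2:38 PM.
Packaging ends at 2:38 PM + 197 min = 5:55 PM.
Assembly starts at 5:55 PM − 297 min = 12:58 PM.
The QC check starts at 12:58 PM + 100 min = 2:38 PM.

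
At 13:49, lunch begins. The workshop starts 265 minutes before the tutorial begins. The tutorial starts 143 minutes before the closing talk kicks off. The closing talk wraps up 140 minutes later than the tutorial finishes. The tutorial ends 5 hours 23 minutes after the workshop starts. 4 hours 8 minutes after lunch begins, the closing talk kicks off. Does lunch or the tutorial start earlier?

lunch

The closing talk starts at 13:49 + 248 min = 17:57.
The tutorial starts at 17:57 − 143 min = 15:34.
Lunch starts at 13:49 and the tutorial starts at 15:34, so lunch is first.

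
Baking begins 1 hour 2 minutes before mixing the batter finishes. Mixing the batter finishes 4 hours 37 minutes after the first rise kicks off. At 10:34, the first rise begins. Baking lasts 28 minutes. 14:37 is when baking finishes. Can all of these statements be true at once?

Mixing the batter ends at 10:34 + 277 min = 15:11.
Baking starts at 15:11 − 62 min = 14:09.
Baking ends at 14:09 + 28 min = 14:37.
That matches the stated 14:37, so the schedule is consistent.

Yes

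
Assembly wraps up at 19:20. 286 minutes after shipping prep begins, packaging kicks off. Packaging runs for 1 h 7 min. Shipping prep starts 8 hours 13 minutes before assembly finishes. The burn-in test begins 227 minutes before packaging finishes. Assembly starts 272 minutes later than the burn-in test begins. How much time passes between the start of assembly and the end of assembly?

95 minutes

Shipping prep starts at 19:20 − 493 min = 11:07.
Packaging starts at 11:07 + 286 min = 15:53.
Packaging ends at 15:53 + 67 min = 17:00.
The burn-in test starts at 17:00 − 227 min = 13:13.
Assembly starts at 13:13 + 272 min = 17:45.
From 17:45 to 19:20 is 95 minutes.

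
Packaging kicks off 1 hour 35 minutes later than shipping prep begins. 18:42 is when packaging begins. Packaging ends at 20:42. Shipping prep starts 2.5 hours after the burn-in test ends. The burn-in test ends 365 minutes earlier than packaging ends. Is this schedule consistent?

The burn-in test ends at 20:42 − 365 min = 14:37.
Shipping prep starts at 14:37 + 150 min = 17:07.
Packaging starts at 17:07 + 95 min = 18:42.
That matches the stated 18:42, so the schedule is consistent.

Yes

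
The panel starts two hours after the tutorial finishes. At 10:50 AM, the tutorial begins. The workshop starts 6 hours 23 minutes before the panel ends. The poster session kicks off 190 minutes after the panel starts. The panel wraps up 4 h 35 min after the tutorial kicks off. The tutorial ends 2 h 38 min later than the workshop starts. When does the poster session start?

4:50 PM

The panel ends at 10:50 AM + 275 min = 3:25 PM.
The workshop starts at 3:25 PM − 383 min = 9:02 AM.
The tutorial ends at 9:02 AM + 158 min = 11:40 AM.
The panel starts at 11:40 AM + 120 min = 1:40 PM.
The poster session starts at 1:40 PM + 190 min = 4:50 PM.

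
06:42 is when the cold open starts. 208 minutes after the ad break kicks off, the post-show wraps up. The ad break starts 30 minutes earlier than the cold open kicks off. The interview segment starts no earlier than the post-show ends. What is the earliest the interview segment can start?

The ad break starts at 06:42 − 30 min = 06:12.
The post-show ends at 06:12 + 208 min = 09:40.
The interview segment is bounded by the post-show, so the earliest it can start is 09:40.

09:40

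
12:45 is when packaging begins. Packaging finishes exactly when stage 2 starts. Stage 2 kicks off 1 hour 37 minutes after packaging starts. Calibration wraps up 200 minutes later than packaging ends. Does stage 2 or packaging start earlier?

Stage 2 starts at 12:45 + 97 min = 14:22.
Stage 2 starts at 14:22 and packaging starts at 12:45, so packaging is first.

packaging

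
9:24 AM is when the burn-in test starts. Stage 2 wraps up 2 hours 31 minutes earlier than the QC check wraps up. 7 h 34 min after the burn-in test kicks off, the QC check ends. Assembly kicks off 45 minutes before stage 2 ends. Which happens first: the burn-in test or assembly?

the burn-in test

The QC check ends at 9:24 AM + 454 min = 4:58 PM.
Stage 2 ends at 4:58 PM − 151 min = 2:27 PM.
Assembly starts at 2:27 PM − 45 min = 1:42 PM.
The burn-in test starts at 9:24 AM and assembly starts at 1:42 PM, so the burn-in test is first.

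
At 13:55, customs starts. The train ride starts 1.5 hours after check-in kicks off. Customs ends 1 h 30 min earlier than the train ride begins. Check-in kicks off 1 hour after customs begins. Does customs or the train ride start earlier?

customs

Check-in starts at 13:55 + 60 min = 14:55.
The train ride starts at 14:55 + 90 min = 16:25.
Customs starts at 13:55 and the train ride starts at 16:25, so customs is first.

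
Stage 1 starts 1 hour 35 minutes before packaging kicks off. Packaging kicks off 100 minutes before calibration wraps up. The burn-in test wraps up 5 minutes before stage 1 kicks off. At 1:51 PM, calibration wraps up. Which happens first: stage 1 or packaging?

Packaging starts at 1:51 PM − 100 min = 12:11 PM.
Stage 1 starts at 12:11 PM − 95 min = 10:36 AM.
Stage 1 starts at 10:36 AM and packaging starts at 12:11 PM, so stage 1 is first.

stage 1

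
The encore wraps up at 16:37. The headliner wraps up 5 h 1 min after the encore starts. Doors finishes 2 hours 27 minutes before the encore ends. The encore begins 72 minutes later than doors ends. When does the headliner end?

Doors ends at 16:37 − 147 min = 14:10.
The encore starts at 14:10 + 72 min = 15:22.
The headliner ends at 15:22 + 301 min = 20:23.

20:23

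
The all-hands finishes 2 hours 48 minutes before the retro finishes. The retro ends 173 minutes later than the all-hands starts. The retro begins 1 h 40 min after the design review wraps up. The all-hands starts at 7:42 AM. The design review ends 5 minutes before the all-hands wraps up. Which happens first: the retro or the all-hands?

the all-hands

The retro ends at 7:42 AM + 173 min = 10:35 AM.
The all-hands ends at 10:35 AM − 168 min = 7:47 AM.
The design review ends at 7:47 AM − 5 min = 7:42 AM.
The retro starts at 7:42 AM + 100 min = 9:22 AM.
The retro starts at 9:22 AM and the all-hands starts at 7:42 AM, so the all-hands is first.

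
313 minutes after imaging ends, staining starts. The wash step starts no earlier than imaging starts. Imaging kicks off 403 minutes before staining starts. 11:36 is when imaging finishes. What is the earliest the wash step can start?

Staining starts at 11:36 + 313 min = 16:49.
Imaging starts at 16:49 − 403 min = 10:06.
The wash step is bounded by imaging, so the earliest it can start is 10:06.

10:06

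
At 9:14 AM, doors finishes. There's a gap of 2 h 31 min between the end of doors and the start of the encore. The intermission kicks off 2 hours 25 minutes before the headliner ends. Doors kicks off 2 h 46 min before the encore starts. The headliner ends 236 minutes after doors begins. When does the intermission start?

10:30 AM

The encore starts at 9:14 AM + 151 min = 11:45 AM.
Doors starts at 11:45 AM − 166 min = 8:59 AM.
The headliner ends at 8:59 AM + 236 min = 12:55 PM.
The intermission starts at 12:55 PM − 145 min = 10:30 AM.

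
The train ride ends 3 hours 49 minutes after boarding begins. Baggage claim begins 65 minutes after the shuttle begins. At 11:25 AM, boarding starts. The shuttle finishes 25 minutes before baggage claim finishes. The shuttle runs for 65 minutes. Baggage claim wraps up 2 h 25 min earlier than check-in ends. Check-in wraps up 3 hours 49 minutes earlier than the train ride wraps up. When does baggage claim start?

The train ride ends at 11:25 AM + 229 min = 3:14 PM.
Check-in ends at 3:14 PM − 229 min = 11:25 AM.
Baggage claim ends at 11:25 AM − 145 min = 9:00 AM.
The shuttle ends at 9:00 AM − 25 min = 8:35 AM.
The shuttle starts at 8:35 AM − 65 min = 7:30 AM.
Baggage claim starts at 7:30 AM + 65 min = 8:35 AM.

8:35 AM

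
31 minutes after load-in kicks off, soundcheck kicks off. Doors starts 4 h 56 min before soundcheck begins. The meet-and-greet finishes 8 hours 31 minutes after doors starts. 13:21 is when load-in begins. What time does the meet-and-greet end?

Soundcheck starts at 13:21 + 31 min = 13:52.
Doors starts at 13:52 − 296 min = 08:56.
The meet-and-greet ends at 08:56 + 511 min = 17:27.

17:27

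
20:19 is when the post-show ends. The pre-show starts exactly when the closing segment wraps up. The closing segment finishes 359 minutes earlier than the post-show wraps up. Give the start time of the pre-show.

The closing segment ends at 20:19 − 359 min = 14:20.
So the pre-show starts at 14:20.

14:20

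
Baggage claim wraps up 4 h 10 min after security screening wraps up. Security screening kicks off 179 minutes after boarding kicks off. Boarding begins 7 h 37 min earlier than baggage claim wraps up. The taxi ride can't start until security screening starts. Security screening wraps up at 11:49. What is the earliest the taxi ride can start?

11:21

Baggage claim ends at 11:49 + 250 min = 15:59.
Boarding starts at 15:59 − 457 min = 08:22.
Security screening starts at 08:22 + 179 min = 11:21.
The taxi ride is bounded by security screening, so the earliest it can start is 11:21.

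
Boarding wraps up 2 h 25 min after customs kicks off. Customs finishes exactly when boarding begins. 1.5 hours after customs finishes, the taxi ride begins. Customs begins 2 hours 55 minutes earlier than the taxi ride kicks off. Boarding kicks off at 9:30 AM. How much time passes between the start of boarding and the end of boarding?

Customs ends at 9:30 AM.
The taxi ride starts at 9:30 AM + 90 min = 11:00 AM.
Customs starts at 11:00 AM − 175 min = 8:05 AM.
Boarding ends at 8:05 AM + 145 min = 10:30 AM.
From 9:30 AM to 10:30 AM is 60 minutes.

60 minutes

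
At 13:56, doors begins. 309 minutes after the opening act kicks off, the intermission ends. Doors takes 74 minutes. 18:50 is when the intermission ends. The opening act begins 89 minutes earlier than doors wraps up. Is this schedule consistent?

Doors ends at 13:56 + 74 min = 15:10.
The opening act starts at 15:10 − 89 min = 13:41.
The intermission ends at 13:41 + 309 min = 18:50.
That matches the stated 18:50, so the schedule is consistent.

Yes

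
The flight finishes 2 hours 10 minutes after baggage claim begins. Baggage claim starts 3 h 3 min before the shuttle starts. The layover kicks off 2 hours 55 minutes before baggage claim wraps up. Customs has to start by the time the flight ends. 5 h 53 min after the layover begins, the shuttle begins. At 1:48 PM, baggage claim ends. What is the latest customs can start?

The layover starts at 1:48 PM − 175 min = 10:53 AM.
The shuttle starts at 10:53 AM + 353 min = 4:46 PM.
Baggage claim starts at 4:46 PM − 183 min = 1:43 PM.
The flight ends at 1:43 PM + 130 min = 3:53 PM.
Customs is bounded by the flight, so the latest it can start is 3:53 PM.

3:53 PM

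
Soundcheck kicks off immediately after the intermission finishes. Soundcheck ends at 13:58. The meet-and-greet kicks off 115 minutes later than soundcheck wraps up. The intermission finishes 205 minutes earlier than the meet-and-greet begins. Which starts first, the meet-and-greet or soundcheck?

soundcheck

The meet-and-greet starts at 13:58 + 115 min = 15:53.
The intermission ends at 15:53 − 205 min = 12:28.
So soundcheck starts at 12:28.
The meet-and-greet starts at 15:53 and soundcheck starts at 12:28, so soundcheck is first.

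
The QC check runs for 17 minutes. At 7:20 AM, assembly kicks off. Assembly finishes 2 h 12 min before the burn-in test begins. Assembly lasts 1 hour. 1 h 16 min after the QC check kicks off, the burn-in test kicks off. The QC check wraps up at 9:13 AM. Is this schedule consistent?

No

The QC check starts at 9:13 AM − 17 min = 8:56 AM.
The burn-in test starts at 8:56 AM + 76 min = 10:12 AM.
Assembly ends at 10:12 AM − 132 min = 8:00 AM.
Assembly starts at 8:00 AM − 60 min = 7:00 AM.
But assembly is also said to start at 7:20 AM — a 20-minute conflict.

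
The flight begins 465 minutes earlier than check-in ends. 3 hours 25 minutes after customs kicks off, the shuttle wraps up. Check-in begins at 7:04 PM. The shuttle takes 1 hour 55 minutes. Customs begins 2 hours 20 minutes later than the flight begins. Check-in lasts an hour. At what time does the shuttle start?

Check-in ends at 7:04 PM + 60 min = 8:04 PM.
The flight starts at 8:04 PM − 465 min = 12:19 PM.
Customs starts at 12:19 PM + 140 min = 2:39 PM.
The shuttle ends at 2:39 PM + 205 min = 6:04 PM.
The shuttle starts at 6:04 PM − 115 min = 4:09 PM.

4:09 PM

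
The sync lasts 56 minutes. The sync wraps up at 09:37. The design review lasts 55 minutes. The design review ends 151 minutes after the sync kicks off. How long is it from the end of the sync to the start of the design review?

The sync starts at 09:37 − 56 min = 08:41.
The design review ends at 08:41 + 151 min = 11:12.
The design review starts at 11:12 − 55 min = 10:17.
From 09:37 to 10:17 is 40 minutes.

40 minutes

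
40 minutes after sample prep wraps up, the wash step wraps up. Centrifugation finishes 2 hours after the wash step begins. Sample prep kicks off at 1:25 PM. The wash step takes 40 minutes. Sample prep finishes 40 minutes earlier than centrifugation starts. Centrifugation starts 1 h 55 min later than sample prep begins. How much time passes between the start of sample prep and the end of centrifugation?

3 hours 15 minutes

Centrifugation starts at 1:25 PM + 115 min = 3:20 PM.
Sample prep ends at 3:20 PM − 40 min = 2:40 PM.
The wash step ends at 2:40 PM + 40 min = 3:20 PM.
The wash step starts at 3:20 PM − 40 min = 2:40 PM.
Centrifugation ends at 2:40 PM + 120 min = 4:40 PM.
From 1:25 PM to 4:40 PM is 3 hours 15 minutes.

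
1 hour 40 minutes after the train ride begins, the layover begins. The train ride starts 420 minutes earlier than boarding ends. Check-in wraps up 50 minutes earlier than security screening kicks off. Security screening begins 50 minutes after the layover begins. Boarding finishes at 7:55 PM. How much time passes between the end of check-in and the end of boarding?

5 hours 20 minutes

The train ride starts at 7:55 PM − 420 min = 12:55 PM.
The layover starts at 12:55 PM + 100 min = 2:35 PM.
Security screening starts at 2:35 PM + 50 min = 3:25 PM.
Check-in ends at 3:25 PM − 50 min = 2:35 PM.
From 2:35 PM to 7:55 PM is 5 hours 20 minutes.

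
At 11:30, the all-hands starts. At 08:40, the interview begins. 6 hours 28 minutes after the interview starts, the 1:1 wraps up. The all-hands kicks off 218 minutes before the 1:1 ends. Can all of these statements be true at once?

The 1:1 ends at 08:40 + 388 min = 15:08.
The all-hands starts at 15:08 − 218 min = 11:30.
That matches the stated 11:30, so the schedule is consistent.

Yes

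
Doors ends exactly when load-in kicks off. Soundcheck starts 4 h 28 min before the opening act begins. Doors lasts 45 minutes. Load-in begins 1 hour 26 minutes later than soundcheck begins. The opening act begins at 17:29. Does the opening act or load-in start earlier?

load-in

Soundcheck starts at 17:29 − 268 min = 13:01.
Load-in starts at 13:01 + 86 min = 14:27.
The opening act starts at 17:29 and load-in starts at 14:27, so load-in is first.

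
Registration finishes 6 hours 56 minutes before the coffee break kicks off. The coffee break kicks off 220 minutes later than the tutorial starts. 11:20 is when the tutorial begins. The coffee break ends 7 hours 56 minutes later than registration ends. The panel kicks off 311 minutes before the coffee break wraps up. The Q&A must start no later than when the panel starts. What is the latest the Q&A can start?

The coffee break starts at 11:20 + 220 min = 15:00.
Registration ends at 15:00 − 416 min = 08:04.
The coffee break ends at 08:04 + 476 min = 16:00.
The panel starts at 16:00 − 311 min = 10:49.
The Q&A is bounded by the panel, so the latest it can start is 10:49.

10:49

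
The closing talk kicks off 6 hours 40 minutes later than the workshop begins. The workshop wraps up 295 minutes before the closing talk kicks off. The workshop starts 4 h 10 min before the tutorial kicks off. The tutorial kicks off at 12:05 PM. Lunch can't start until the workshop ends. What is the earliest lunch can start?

The workshop starts at 12:05 PM − 250 min = 7:55 AM.
The closing talk starts at 7:55 AM + 400 min = 2:35 PM.
The workshop ends at 2:35 PM − 295 min = 9:40 AM.
Lunch is bounded by the workshop, so the earliest it can start is 9:40 AM.

9:40 AM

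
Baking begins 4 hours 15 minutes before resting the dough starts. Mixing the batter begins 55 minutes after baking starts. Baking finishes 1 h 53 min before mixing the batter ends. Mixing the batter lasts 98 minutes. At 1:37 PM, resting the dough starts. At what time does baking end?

10:02 AM

Baking starts at 1:37 PM − 255 min = 9:22 AM.
Mixing the batter starts at 9:22 AM + 55 min = 10:17 AM.
Mixing the batter ends at 10:17 AM + 98 min = 11:55 AM.
Baking ends at 11:55 AM − 113 min = 10:02 AM.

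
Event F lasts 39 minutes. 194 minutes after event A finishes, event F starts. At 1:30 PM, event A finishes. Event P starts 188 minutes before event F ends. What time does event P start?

2:15 PM

Event F starts at 1:30 PM + 194 min = 4:44 PM.
Event F ends at 4:44 PM + 39 min = 5:23 PM.
Event P starts at 5:23 PM − 188 min = 2:15 PM.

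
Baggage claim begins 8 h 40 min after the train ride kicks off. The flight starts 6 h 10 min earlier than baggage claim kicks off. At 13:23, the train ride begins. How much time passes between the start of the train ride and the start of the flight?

Baggage claim starts at 13:23 + 520 min = 22:03.
The flight starts at 22:03 − 370 min = 15:53.
From 13:23 to 15:53 is 2 h 30 min.

2 h 30 min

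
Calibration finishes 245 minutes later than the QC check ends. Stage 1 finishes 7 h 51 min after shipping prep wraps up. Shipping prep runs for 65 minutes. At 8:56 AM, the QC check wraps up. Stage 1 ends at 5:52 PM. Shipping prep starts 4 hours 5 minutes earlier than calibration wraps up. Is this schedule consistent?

Yes

Calibration ends at 8:56 AM + 245 min = 1:01 PM.
Shipping prep starts at 1:01 PM − 245 min = 8:56 AM.
Shipping prep ends at 8:56 AM + 65 min = 10:01 AM.
Stage 1 ends at 10:01 AM + 471 min = 5:52 PM.
That matches the stated 5:52 PM, so the schedule is consistent.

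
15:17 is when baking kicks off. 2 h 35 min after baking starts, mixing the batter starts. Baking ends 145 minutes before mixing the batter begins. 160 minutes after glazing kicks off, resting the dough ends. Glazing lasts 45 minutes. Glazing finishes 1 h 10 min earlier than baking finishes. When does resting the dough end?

Mixing the batter starts at 15:17 + 155 min = 17:52.
Baking ends at 17:52 − 145 min = 15:27.
Glazing ends at 15:27 − 70 min = 14:17.
Glazing starts at 14:17 − 45 min = 13:32.
Resting the dough ends at 13:32 + 160 min = 16:12.

16:12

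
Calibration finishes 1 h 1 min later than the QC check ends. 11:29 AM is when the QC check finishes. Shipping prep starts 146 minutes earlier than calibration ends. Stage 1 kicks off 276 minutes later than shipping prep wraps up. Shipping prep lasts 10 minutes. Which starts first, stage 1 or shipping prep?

Calibration ends at 11:29 AM + 61 min = 12:30 PM.
Shipping prep starts at 12:30 PM − 146 min = 10:04 AM.
Shipping prep ends at 10:04 AM + 10 min = 10:14 AM.
Stage 1 starts at 10:14 AM + 276 min = 2:50 PM.
Stage 1 starts at 2:50 PM and shipping prep starts at 10:04 AM, so shipping prep is first.

shipping prep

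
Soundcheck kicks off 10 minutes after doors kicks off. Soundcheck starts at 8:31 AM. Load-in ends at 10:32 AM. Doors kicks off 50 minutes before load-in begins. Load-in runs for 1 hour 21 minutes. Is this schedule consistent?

Load-in starts at 10:32 AM − 81 min = 9:11 AM.
Doors starts at 9:11 AM − 50 min = 8:21 AM.
Soundcheck starts at 8:21 AM + 10 min = 8:31 AM.
That matches the stated 8:31 AM, so the schedule is consistent.

Yes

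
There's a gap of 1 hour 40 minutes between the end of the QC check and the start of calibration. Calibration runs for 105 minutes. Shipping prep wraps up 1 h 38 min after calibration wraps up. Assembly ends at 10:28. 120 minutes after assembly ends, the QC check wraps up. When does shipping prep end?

17:31

The QC check ends at 10:28 + 120 min = 12:28.
Calibration starts at 12:28 + 100 min = 14:08.
Calibration ends at 14:08 + 105 min = 15:53.
Shipping prep ends at 15:53 + 98 min = 17:31.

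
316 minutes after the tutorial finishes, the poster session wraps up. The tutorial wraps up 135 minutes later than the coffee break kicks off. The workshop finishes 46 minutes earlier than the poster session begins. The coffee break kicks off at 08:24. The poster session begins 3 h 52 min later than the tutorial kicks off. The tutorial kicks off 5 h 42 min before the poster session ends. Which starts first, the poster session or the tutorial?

The tutorial ends at 08:24 + 135 min = 10:39.
The poster session ends at 10:39 + 316 min = 15:55.
The tutorial starts at 15:55 − 342 min = 10:13.
The poster session starts at 10:13 + 232 min = 14:05.
The poster session starts at 14:05 and the tutorial starts at 10:13, so the tutorial is first.

the tutorial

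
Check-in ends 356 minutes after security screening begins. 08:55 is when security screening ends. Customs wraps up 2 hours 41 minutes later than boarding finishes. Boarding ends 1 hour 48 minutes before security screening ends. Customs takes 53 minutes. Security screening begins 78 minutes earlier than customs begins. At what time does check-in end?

Boarding ends at 08:55 − 108 min = 07:07.
Customs ends at 07:07 + 161 min = 09:48.
Customs starts at 09:48 − 53 min = 08:55.
Security screening starts at 08:55 − 78 min = 07:37.
Check-in ends at 07:37 + 356 min = 13:33.

13:33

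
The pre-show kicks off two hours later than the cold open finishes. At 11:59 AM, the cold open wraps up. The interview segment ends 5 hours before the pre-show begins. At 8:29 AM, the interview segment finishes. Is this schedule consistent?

No

The pre-show starts at 11:59 AM + 120 min = 1:59 PM.
The interview segment ends at 1:59 PM − 300 min = 8:59 AM.
But the interview segment is also said to end at 8:29 AM — a 30-minute conflict.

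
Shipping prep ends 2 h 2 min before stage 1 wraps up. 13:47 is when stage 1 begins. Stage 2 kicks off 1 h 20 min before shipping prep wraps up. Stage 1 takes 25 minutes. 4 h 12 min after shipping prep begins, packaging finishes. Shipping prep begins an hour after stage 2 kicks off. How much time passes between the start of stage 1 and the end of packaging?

135 minutes

Stage 1 ends at 13:47 + 25 min = 14:12.
Shipping prep ends at 14:12 − 122 min = 12:10.
Stage 2 starts at 12:10 − 80 min = 10:50.
Shipping prep starts at 10:50 + 60 min = 11:50.
Packaging ends at 11:50 + 252 min = 16:02.
From 13:47 to 16:02 is 135 minutes.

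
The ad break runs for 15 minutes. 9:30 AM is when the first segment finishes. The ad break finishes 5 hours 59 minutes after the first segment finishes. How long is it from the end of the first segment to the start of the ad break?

344 minutes

The ad break ends at 9:30 AM + 359 min = 3:29 PM.
The ad break starts at 3:29 PM − 15 min = 3:14 PM.
From 9:30 AM to 3:14 PM is 344 minutes.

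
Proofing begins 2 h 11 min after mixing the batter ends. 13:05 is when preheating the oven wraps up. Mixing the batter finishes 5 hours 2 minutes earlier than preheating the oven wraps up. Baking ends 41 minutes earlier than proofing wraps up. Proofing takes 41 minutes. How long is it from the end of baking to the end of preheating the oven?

Mixing the batter ends at 13:05 − 302 min = 08:03.
Proofing starts at 08:03 + 131 min = 10:14.
Proofing ends at 10:14 + 41 min = 10:55.
Baking ends at 10:55 − 41 min = 10:14.
From 10:14 to 13:05 is 2 h 51 min.

2 h 51 min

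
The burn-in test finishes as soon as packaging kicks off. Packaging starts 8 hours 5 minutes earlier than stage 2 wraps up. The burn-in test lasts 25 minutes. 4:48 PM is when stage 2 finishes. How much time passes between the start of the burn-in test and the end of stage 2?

Packaging starts at 4:48 PM − 485 min = 8:43 AM.
So the burn-in test ends at 8:43 AM.
The burn-in test starts at 8:43 AM − 25 min = 8:18 AM.
From 8:18 AM to 4:48 PM is 8 h 30 min.

8 h 30 min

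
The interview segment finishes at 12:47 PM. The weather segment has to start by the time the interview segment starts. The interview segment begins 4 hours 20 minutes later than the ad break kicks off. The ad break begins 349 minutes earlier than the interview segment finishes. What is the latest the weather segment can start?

The ad break starts at 12:47 PM − 349 min = 6:58 AM.
The interview segment starts at 6:58 AM + 260 min = 11:18 AM.
The weather segment is bounded by the interview segment, so the latest it can start is 11:18 AM.

11:18 AM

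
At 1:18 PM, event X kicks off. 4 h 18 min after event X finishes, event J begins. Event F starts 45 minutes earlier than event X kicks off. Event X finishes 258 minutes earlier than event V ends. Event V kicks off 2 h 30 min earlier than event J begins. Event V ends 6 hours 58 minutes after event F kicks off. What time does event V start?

5:01 PM

Event F starts at 1:18 PM − 45 min = 12:33 PM.
Event V ends at 12:33 PM + 418 min = 7:31 PM.
Event X ends at 7:31 PM − 258 min = 3:13 PM.
Event J starts at 3:13 PM + 258 min = 7:31 PM.
Event V starts at 7:31 PM − 150 min = 5:01 PM.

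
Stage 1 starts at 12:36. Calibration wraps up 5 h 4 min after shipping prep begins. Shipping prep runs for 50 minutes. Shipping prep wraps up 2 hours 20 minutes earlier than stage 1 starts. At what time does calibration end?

Shipping prep ends at 12:36 − 140 min = 10:16.
Shipping prep starts at 10:16 − 50 min = 09:26.
Calibration ends at 09:26 + 304 min = 14:30.

14:30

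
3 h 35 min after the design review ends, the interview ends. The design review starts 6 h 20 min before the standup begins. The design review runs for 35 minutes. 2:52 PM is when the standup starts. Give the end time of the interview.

12:42 PM

The design review starts at 2:52 PM − 380 min = 8:32 AM.
The design review ends at 8:32 AM + 35 min = 9:07 AM.
The interview ends at 9:07 AM + 215 min = 12:42 PM.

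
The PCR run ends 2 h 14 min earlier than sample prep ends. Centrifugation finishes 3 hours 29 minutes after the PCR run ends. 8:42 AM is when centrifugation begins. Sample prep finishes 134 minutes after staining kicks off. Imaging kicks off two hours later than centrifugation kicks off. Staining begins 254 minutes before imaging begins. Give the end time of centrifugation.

9:57 AM

Imaging starts at 8:42 AM + 120 min = 10:42 AM.
Staining starts at 10:42 AM − 254 min = 6:28 AM.
Sample prep ends at 6:28 AM + 134 min = 8:42 AM.
The PCR run ends at 8:42 AM − 134 min = 6:28 AM.
Centrifugation ends at 6:28 AM + 209 min = 9:57 AM.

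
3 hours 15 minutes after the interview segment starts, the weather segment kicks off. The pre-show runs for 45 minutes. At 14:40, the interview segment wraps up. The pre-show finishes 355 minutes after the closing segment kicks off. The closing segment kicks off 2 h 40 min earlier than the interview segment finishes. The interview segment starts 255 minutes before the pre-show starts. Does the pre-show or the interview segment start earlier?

the interview segment

The closing segment starts at 14:40 − 160 min = 12:00.
The pre-show ends at 12:00 + 355 min = 17:55.
The pre-show starts at 17:55 − 45 min = 17:10.
The interview segment starts at 17:10 − 255 min = 12:55.
The pre-show starts at 17:10 and the interview segment starts at 12:55, so the interview segment is first.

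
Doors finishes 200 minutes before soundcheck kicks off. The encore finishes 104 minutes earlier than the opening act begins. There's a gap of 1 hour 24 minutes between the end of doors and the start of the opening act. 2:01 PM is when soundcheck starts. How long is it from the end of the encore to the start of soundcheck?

3 hours 40 minutes

Doors ends at 2:01 PM − 200 min = 10:41 AM.
The opening act starts at 10:41 AM + 84 min = 12:05 PM.
The encore ends at 12:05 PM − 104 min = 10:21 AM.
From 10:21 AM to 2:01 PM is 3 hours 40 minutes.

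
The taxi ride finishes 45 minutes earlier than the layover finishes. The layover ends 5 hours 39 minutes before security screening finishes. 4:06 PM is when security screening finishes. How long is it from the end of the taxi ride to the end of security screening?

384 minutes

The layover ends at 4:06 PM − 339 min = 10:27 AM.
The taxi ride ends at 10:27 AM − 45 min = 9:42 AM.
From 9:42 AM to 4:06 PM is 384 minutes.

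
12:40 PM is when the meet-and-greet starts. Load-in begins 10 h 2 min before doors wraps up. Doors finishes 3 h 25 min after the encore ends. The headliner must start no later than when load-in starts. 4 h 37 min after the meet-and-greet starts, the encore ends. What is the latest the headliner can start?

10:40 AM

The encore ends at 12:40 PM + 277 min = 5:17 PM.
Doors ends at 5:17 PM + 205 min = 8:42 PM.
Load-in starts at 8:42 PM − 602 min = 10:40 AM.
The headliner is bounded by load-in, so the latest it can start is 10:40 AM.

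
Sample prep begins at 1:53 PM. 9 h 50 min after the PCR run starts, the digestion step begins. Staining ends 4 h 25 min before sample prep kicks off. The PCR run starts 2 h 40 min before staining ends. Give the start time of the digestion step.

4:38 PM

Staining ends at 1:53 PM − 265 min = 9:28 AM.
The PCR run starts at 9:28 AM − 160 min = 6:48 AM.
The digestion step starts at 6:48 AM + 590 min = 4:38 PM.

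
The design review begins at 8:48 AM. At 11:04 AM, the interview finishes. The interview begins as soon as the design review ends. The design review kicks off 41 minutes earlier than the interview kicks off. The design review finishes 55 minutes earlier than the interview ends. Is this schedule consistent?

The design review ends at 11:04 AM − 55 min = 10:09 AM.
So the interview starts at 10:09 AM.
The design review starts at 10:09 AM − 41 min = 9:28 AM.
But the design review is also said to start at 8:48 AM — a 40-minute conflict.

No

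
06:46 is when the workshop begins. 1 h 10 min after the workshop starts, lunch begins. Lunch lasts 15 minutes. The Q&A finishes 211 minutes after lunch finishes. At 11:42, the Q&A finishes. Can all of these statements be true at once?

Lunch starts at 06:46 + 70 min = 07:56.
Lunch ends at 07:56 + 15 min = 08:11.
The Q&A ends at 08:11 + 211 min = 11:42.
That matches the stated 11:42, so the schedule is consistent.

Yes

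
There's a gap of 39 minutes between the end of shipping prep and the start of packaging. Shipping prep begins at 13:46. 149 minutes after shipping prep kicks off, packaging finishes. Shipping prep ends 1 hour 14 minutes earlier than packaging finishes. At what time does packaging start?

15:40

Packaging ends at 13:46 + 149 min = 16:15.
Shipping prep ends at 16:15 − 74 min = 15:01.
Packaging starts at 15:01 + 39 min = 15:40.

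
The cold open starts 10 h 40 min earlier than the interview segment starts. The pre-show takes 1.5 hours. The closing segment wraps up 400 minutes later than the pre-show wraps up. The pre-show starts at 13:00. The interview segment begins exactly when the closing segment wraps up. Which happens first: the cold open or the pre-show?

The pre-show ends at 13:00 + 90 min = 14:30.
The closing segment ends at 14:30 + 400 min = 21:10.
So the interview segment starts at 21:10.
The cold open starts at 21:10 − 640 min = 10:30.
The cold open starts at 10:30 and the pre-show starts at 13:00, so the cold open is first.

the cold open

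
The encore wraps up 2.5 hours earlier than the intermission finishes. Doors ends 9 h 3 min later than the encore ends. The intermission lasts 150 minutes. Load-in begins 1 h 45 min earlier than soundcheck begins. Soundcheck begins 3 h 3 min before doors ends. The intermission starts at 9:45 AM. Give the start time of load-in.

2:00 PM

The intermission ends at 9:45 AM + 150 min = 12:15 PM.
The encore ends at 12:15 PM − 150 min = 9:45 AM.
Doors ends at 9:45 AM + 543 min = 6:48 PM.
Soundcheck starts at 6:48 PM − 183 min = 3:45 PM.
Load-in starts at 3:45 PM − 105 min = 2:00 PM.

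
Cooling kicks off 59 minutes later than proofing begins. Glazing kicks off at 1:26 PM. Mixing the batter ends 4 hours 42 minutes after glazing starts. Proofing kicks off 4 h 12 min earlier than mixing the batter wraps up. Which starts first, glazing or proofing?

glazing

Mixing the batter ends at 1:26 PM + 282 min = 6:08 PM.
Proofing starts at 6:08 PM − 252 min = 1:56 PM.
Glazing starts at 1:26 PM and proofing starts at 1:56 PM, so glazing is first.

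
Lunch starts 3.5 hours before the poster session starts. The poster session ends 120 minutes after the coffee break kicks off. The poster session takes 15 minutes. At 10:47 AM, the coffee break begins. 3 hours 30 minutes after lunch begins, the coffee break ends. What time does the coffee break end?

12:32 PM

The poster session ends at 10:47 AM + 120 min = 12:47 PM.
The poster session starts at 12:47 PM − 15 min = 12:32 PM.
Lunch starts at 12:32 PM − 210 min = 9:02 AM.
The coffee break ends at 9:02 AM + 210 min = 12:32 PM.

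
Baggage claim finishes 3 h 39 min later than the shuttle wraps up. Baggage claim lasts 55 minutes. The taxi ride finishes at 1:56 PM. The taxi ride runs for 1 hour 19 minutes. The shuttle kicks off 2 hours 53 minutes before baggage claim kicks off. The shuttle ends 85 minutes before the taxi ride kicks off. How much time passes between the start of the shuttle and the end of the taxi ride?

The taxi ride starts at 1:56 PM − 79 min = 12:37 PM.
The shuttle ends at 12:37 PM − 85 min = 11:12 AM.
Baggage claim ends at 11:12 AM + 219 min = 2:51 PM.
Baggage claim starts at 2:51 PM − 55 min = 1:56 PM.
The shuttle starts at 1:56 PM − 173 min = 11:03 AM.
From 11:03 AM to 1:56 PM is 2 h 53 min.

2 h 53 min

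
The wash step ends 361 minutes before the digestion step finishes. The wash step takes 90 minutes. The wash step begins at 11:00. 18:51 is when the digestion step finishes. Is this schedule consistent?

The wash step ends at 18:51 − 361 min = 12:50.
The wash step starts at 12:50 − 90 min = 11:20.
But the wash step is also said to start at 11:00 — a 20-minute conflict.

No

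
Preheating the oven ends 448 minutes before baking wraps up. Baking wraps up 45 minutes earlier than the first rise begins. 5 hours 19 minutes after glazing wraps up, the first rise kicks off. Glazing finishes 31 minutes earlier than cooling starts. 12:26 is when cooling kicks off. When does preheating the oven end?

Glazing ends at 12:26 − 31 min = 11:55.
The first rise starts at 11:55 + 319 min = 17:14.
Baking ends at 17:14 − 45 min = 16:29.
Preheating the oven ends at 16:29 − 448 min = 09:01.

09:01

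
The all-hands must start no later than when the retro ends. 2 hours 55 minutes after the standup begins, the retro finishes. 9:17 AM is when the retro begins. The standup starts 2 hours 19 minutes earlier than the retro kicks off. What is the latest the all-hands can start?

9:53 AM

The standup starts at 9:17 AM − 139 min = 6:58 AM.
The retro ends at 6:58 AM + 175 min = 9:53 AM.
The all-hands is bounded by the retro, so the latest it can start is 9:53 AM.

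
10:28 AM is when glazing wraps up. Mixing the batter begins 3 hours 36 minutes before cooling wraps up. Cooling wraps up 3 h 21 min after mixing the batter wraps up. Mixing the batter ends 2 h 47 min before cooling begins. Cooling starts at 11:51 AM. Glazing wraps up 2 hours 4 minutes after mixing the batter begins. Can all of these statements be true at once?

No

Mixing the batter ends at 11:51 AM − 167 min = 9:04 AM.
Cooling ends at 9:04 AM + 201 min = 12:25 PM.
Mixing the batter starts at 12:25 PM − 216 min = 8:49 AM.
Glazing ends at 8:49 AM + 124 min = 10:53 AM.
But glazing is also said to end at 10:28 AM — a 25-minute conflict.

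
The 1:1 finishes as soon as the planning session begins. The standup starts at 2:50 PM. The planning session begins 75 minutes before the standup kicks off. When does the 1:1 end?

The planning session starts at 2:50 PM − 75 min = 1:35 PM.
So the 1:1 ends at 1:35 PM.

1:35 PM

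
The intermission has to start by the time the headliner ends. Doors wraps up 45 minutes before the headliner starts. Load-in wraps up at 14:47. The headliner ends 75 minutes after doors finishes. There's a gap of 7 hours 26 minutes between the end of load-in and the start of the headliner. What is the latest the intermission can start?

The headliner starts at 14:47 + 446 min = 22:13.
Doors ends at 22:13 − 45 min = 21:28.
The headliner ends at 21:28 + 75 min = 22:43.
The intermission is bounded by the headliner, so the latest it can start is 22:43.

22:43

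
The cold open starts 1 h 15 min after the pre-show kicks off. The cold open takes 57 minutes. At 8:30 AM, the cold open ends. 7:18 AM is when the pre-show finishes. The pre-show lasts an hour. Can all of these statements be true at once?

Yes

The pre-show starts at 7:18 AM − 60 min = 6:18 AM.
The cold open starts at 6:18 AM + 75 min = 7:33 AM.
The cold open ends at 7:33 AM + 57 min = 8:30 AM.
That matches the stated 8:30 AM, so the schedule is consistent.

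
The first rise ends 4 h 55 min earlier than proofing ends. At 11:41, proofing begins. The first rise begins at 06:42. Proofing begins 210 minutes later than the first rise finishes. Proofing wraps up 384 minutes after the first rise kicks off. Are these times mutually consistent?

Proofing ends at 06:42 + 384 min = 13:06.
The first rise ends at 13:06 − 295 min = 08:11.
Proofing starts at 08:11 + 210 min = 11:41.
That matches the stated 11:41, so the schedule is consistent.

Yes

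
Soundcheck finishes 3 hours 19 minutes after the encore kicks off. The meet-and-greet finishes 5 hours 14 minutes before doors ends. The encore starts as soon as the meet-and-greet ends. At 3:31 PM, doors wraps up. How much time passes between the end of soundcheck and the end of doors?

The meet-and-greet ends at 3:31 PM − 314 min = 10:17 AM.
So the encore starts at 10:17 AM.
Soundcheck ends at 10:17 AM + 199 min = 1:36 PM.
From 1:36 PM to 3:31 PM is 1 hour 55 minutes.

1 hour 55 minutes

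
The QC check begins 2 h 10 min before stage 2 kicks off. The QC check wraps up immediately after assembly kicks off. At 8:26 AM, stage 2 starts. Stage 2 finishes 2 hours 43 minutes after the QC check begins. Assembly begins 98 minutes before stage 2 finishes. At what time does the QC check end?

7:21 AM

The QC check starts at 8:26 AM − 130 min = 6:16 AM.
Stage 2 ends at 6:16 AM + 163 min = 8:59 AM.
Assembly starts at 8:59 AM − 98 min = 7:21 AM.
So the QC check ends at 7:21 AM.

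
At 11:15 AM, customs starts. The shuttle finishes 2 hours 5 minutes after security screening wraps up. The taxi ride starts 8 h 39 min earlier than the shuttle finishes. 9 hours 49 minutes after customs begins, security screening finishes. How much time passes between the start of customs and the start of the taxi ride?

3 h 15 min

Security screening ends at 11:15 AM + 589 min = 9:04 PM.
The shuttle ends at 9:04 PM + 125 min = 11:09 PM.
The taxi ride starts at 11:09 PM − 519 min = 2:30 PM.
From 11:15 AM to 2:30 PM is 3 h 15 min.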